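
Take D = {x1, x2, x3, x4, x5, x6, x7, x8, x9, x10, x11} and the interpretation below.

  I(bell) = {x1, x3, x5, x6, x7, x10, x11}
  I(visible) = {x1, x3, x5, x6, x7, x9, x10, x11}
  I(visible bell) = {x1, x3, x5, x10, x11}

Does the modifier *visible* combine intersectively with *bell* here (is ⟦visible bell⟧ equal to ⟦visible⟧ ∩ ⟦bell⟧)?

no

⟦visible⟧ ∩ ⟦bell⟧ = {x1, x3, x5, x6, x7, x9, x10, x11} ∩ {x1, x3, x5, x6, x7, x10, x11} = {x1, x3, x5, x6, x7, x10, x11}
Observed ⟦visible bell⟧ = {x1, x3, x5, x10, x11}.
These differ, so the modifier is not intersective in this model.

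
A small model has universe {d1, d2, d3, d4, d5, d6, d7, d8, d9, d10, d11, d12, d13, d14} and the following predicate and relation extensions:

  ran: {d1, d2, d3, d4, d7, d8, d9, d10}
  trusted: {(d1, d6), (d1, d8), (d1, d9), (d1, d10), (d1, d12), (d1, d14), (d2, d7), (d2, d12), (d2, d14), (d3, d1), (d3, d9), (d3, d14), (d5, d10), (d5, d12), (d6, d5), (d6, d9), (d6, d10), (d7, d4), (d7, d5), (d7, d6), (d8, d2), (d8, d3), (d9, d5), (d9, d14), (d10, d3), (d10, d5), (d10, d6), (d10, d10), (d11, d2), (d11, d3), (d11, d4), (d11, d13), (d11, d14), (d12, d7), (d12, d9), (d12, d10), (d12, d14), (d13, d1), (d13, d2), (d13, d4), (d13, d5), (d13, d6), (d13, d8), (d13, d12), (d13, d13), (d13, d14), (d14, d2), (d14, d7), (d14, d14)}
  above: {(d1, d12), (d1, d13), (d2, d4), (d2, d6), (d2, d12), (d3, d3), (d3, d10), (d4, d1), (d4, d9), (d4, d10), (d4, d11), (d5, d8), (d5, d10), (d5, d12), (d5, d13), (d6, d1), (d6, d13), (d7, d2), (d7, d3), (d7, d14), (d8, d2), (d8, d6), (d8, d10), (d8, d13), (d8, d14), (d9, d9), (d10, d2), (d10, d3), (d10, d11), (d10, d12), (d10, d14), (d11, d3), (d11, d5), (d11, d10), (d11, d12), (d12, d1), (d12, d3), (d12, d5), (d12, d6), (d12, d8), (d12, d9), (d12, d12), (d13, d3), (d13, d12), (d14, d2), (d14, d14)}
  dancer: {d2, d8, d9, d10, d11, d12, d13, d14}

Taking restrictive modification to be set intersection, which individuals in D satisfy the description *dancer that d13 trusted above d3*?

⟦that d13 trusted⟧ = {x : ⟨d13, x⟩ ∈ ⟦trusted⟧} = {d1, d2, d4, d5, d6, d8, d12, d13, d14}
⟦above d3⟧ = {x : ⟨x, d3⟩ ∈ ⟦above⟧} = {d3, d7, d10, d11, d12, d13}
⟦dancer⟧ = {d2, d8, d9, d10, d11, d12, d13, d14}
… ∩ ⟦that d13 trusted⟧ = {d2, d8, d9, d10, d11, d12, d13, d14} ∩ {d1, d2, d4, d5, d6, d8, d12, d13, d14} = {d2, d8, d12, d13, d14}
… ∩ ⟦above d3⟧ = {d2, d8, d12, d13, d14} ∩ {d3, d7, d10, d11, d12, d13} = {d12, d13}
So ⟦dancer that d13 trusted above d3⟧ = {d12, d13}.

{d12, d13}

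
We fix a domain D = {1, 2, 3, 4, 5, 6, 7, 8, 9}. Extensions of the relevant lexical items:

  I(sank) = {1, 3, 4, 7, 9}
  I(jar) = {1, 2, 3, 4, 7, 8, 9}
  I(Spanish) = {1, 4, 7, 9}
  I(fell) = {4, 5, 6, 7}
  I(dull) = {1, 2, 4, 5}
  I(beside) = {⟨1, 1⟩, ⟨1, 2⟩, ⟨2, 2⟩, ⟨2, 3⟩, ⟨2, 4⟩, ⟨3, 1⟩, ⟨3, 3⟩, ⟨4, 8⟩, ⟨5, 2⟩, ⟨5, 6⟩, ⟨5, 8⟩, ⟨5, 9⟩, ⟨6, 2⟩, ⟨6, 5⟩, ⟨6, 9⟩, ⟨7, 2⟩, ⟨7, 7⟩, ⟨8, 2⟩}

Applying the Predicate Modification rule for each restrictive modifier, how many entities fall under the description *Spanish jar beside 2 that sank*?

2

⟦beside 2⟧ = {x : ⟨x, 2⟩ ∈ ⟦beside⟧} = {1, 2, 5, 6, 7, 8}
⟦that sank⟧ = ⟦sank⟧ = {1, 3, 4, 7, 9}
⟦jar⟧ = {1, 2, 3, 4, 7, 8, 9}
… ∩ ⟦beside 2⟧ = {1, 2, 3, 4, 7, 8, 9} ∩ {1, 2, 5, 6, 7, 8} = {1, 2, 7, 8}
… ∩ ⟦that sank⟧ = {1, 2, 7, 8} ∩ {1, 3, 4, 7, 9} = {1, 7}
… ∩ ⟦Spanish⟧ = {1, 7} ∩ {1, 4, 7, 9} = {1, 7}
⟦Spanish jar beside 2 that sank⟧ = {1, 7}, so the cardinality is 2.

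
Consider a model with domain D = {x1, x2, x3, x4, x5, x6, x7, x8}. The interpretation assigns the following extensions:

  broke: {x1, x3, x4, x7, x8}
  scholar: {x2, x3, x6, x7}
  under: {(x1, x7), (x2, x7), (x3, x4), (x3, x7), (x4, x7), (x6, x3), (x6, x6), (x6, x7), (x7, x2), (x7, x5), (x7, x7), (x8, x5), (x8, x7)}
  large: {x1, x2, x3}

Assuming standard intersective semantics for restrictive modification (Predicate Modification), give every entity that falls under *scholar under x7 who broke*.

⟦under x7⟧ = {x : ⟨x, x7⟩ ∈ ⟦under⟧} = {x1, x2, x3, x4, x6, x7, x8}
⟦who broke⟧ = ⟦broke⟧ = {x1, x3, x4, x7, x8}
⟦scholar⟧ = {x2, x3, x6, x7}
… ∩ ⟦under x7⟧ = {x2, x3, x6, x7} ∩ {x1, x2, x3, x4, x6, x7, x8} = {x2, x3, x6, x7}
… ∩ ⟦who broke⟧ = {x2, x3, x6, x7} ∩ {x1, x3, x4, x7, x8} = {x3, x7}
So ⟦scholar under x7 who broke⟧ = {x3, x7}.

{x3, x7}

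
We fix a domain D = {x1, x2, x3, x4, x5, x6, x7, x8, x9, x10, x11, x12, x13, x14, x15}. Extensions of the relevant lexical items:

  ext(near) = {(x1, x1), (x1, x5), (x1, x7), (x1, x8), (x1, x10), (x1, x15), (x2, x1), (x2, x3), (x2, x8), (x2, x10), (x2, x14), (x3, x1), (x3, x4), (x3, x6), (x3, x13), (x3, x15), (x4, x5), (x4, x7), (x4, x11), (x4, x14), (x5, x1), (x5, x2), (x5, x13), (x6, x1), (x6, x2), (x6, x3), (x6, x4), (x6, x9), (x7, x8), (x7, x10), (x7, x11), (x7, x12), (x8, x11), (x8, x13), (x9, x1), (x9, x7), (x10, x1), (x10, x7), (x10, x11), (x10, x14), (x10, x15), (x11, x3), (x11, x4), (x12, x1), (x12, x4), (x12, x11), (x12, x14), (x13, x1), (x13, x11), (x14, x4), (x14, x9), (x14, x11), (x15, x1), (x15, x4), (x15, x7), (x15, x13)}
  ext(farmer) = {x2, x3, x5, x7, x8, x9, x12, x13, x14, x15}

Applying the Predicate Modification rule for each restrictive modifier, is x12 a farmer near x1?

yes

⟦near x1⟧ = {x : ⟨x, x1⟩ ∈ ⟦near⟧} = {x1, x2, x3, x5, x6, x9, x10, x12, x13, x15}
⟦farmer⟧ = {x2, x3, x5, x7, x8, x9, x12, x13, x14, x15}
… ∩ ⟦near x1⟧ = {x2, x3, x5, x7, x8, x9, x12, x13, x14, x15} ∩ {x1, x2, x3, x5, x6, x9, x10, x12, x13, x15} = {x2, x3, x5, x9, x12, x13, x15}
⟦farmer near x1⟧ = {x2, x3, x5, x9, x12, x13, x15}; x12 ∈ this set.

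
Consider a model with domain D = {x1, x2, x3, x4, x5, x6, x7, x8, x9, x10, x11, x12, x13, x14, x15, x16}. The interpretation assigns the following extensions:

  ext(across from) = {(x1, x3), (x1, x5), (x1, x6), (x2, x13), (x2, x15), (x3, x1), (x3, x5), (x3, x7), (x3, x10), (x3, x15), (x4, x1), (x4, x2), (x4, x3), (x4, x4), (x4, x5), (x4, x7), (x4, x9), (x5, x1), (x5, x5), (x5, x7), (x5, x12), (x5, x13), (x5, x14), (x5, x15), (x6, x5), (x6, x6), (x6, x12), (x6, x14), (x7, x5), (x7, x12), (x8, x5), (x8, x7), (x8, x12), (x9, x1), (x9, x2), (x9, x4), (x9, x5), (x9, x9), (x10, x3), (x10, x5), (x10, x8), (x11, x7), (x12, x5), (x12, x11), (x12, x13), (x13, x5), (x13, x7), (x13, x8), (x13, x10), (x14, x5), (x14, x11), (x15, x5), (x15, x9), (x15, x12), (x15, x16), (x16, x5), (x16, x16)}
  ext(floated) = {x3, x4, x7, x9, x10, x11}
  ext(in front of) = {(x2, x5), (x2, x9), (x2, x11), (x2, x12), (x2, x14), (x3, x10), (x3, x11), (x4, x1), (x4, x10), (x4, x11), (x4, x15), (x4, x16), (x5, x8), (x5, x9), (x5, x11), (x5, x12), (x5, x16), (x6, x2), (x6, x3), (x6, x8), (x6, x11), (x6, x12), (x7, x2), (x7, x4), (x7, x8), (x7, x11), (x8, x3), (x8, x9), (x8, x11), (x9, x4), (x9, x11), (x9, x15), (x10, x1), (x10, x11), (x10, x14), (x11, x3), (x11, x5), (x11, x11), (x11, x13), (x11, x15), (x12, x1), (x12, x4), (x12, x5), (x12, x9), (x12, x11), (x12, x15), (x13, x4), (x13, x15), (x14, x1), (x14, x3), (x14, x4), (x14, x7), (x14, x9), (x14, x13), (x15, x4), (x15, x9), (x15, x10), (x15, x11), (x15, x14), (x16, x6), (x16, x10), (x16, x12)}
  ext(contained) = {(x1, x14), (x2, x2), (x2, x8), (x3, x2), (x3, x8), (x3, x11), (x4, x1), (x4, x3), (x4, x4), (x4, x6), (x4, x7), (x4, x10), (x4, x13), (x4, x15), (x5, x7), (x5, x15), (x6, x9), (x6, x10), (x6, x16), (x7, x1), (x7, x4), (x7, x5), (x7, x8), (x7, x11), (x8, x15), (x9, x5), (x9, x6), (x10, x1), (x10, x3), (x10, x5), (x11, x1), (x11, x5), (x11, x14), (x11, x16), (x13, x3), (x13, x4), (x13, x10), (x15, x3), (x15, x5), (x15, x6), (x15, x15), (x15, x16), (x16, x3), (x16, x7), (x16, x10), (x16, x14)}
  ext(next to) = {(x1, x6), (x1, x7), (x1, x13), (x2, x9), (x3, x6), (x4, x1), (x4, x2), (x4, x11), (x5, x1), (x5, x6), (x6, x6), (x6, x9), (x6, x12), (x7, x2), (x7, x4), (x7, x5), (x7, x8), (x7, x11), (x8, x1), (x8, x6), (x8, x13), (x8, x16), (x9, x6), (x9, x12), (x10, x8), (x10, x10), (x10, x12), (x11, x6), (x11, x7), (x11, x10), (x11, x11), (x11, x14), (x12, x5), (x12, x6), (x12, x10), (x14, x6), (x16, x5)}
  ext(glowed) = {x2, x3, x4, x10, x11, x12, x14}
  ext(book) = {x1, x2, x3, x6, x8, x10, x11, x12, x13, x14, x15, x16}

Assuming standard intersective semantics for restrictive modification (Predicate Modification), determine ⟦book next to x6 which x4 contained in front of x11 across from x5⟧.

⟦next to x6⟧ = {x : ⟨x, x6⟩ ∈ ⟦next to⟧} = {x1, x3, x5, x6, x8, x9, x11, x12, x14}
⟦which x4 contained⟧ = {x : ⟨x4, x⟩ ∈ ⟦contained⟧} = {x1, x3, x4, x6, x7, x10, x13, x15}
⟦in front of x11⟧ = {x : ⟨x, x11⟩ ∈ ⟦in front of⟧} = {x2, x3, x4, x5, x6, x7, x8, x9, x10, x11, x12, x15}
⟦across from x5⟧ = {x : ⟨x, x5⟩ ∈ ⟦across from⟧} = {x1, x3, x4, x5, x6, x7, x8, x9, x10, x12, x13, x14, x15, x16}
⟦book⟧ = {x1, x2, x3, x6, x8, x10, x11, x12, x13, x14, x15, x16}
… ∩ ⟦next to x6⟧ = {x1, x2, x3, x6, x8, x10, x11, x12, x13, x14, x15, x16} ∩ {x1, x3, x5, x6, x8, x9, x11, x12, x14} = {x1, x3, x6, x8, x11, x12, x14}
… ∩ ⟦which x4 contained⟧ = {x1, x3, x6, x8, x11, x12, x14} ∩ {x1, x3, x4, x6, x7, x10, x13, x15} = {x1, x3, x6}
… ∩ ⟦in front of x11⟧ = {x1, x3, x6} ∩ {x2, x3, x4, x5, x6, x7, x8, x9, x10, x11, x12, x15} = {x3, x6}
… ∩ ⟦across from x5⟧ = {x3, x6} ∩ {x1, x3, x4, x5, x6, x7, x8, x9, x10, x12, x13, x14, x15, x16} = {x3, x6}
So ⟦book next to x6 which x4 contained in front of x11 across from x5⟧ = {x3, x6}.

{x3, x6}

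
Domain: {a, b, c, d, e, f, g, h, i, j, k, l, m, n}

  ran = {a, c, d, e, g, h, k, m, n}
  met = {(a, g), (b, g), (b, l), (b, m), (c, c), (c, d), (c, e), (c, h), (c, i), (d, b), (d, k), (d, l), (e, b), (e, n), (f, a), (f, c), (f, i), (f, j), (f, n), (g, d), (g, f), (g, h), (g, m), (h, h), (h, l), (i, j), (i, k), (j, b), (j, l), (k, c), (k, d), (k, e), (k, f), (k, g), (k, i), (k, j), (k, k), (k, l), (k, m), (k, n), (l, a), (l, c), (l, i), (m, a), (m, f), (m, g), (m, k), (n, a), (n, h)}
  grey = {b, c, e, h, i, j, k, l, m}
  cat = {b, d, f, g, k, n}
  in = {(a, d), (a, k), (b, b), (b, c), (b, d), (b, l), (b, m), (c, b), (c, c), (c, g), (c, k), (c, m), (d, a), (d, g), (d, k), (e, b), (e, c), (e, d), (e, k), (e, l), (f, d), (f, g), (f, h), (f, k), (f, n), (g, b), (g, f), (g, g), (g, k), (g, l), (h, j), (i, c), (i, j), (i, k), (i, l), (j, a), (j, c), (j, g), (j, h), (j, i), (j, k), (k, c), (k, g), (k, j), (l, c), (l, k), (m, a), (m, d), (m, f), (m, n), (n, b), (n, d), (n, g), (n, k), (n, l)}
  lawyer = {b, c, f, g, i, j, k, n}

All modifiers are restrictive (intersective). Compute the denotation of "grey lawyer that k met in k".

{c, i, j}

⟦that k met⟧ = {x : ⟨k, x⟩ ∈ ⟦met⟧} = {c, d, e, f, g, i, j, k, l, m, n}
⟦in k⟧ = {x : ⟨x, k⟩ ∈ ⟦in⟧} = {a, c, d, e, f, g, i, j, l, n}
⟦lawyer⟧ = {b, c, f, g, i, j, k, n}
… ∩ ⟦that k met⟧ = {b, c, f, g, i, j, k, n} ∩ {c, d, e, f, g, i, j, k, l, m, n} = {c, f, g, i, j, k, n}
… ∩ ⟦in k⟧ = {c, f, g, i, j, k, n} ∩ {a, c, d, e, f, g, i, j, l, n} = {c, f, g, i, j, n}
… ∩ ⟦grey⟧ = {c, f, g, i, j, n} ∩ {b, c, e, h, i, j, k, l, m} = {c, i, j}
So ⟦grey lawyer that k met in k⟧ = {c, i, j}.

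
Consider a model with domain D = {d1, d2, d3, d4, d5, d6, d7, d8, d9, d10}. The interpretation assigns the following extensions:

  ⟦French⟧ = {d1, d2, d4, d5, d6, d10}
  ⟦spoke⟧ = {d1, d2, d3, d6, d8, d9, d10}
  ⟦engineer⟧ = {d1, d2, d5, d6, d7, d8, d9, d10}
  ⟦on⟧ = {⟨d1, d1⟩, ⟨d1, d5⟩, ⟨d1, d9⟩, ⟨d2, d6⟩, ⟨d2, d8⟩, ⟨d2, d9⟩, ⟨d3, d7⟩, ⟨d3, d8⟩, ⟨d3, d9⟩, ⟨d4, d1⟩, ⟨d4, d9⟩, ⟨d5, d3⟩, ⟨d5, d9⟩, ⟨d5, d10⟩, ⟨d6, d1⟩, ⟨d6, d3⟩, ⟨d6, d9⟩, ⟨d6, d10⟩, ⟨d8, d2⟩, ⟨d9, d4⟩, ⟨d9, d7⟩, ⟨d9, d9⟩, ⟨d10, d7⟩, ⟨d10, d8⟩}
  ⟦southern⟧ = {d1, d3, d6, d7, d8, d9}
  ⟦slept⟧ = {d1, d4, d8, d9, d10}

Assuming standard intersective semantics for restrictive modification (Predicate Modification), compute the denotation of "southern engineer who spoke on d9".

{d1, d6, d9}

⟦who spoke⟧ = ⟦spoke⟧ = {d1, d2, d3, d6, d8, d9, d10}
⟦on d9⟧ = {x : ⟨x, d9⟩ ∈ ⟦on⟧} = {d1, d2, d3, d4, d5, d6, d9}
⟦engineer⟧ = {d1, d2, d5, d6, d7, d8, d9, d10}
… ∩ ⟦who spoke⟧ = {d1, d2, d5, d6, d7, d8, d9, d10} ∩ {d1, d2, d3, d6, d8, d9, d10} = {d1, d2, d6, d8, d9, d10}
… ∩ ⟦on d9⟧ = {d1, d2, d6, d8, d9, d10} ∩ {d1, d2, d3, d4, d5, d6, d9} = {d1, d2, d6, d9}
… ∩ ⟦southern⟧ = {d1, d2, d6, d9} ∩ {d1, d3, d6, d7, d8, d9} = {d1, d6, d9}
So ⟦southern engineer who spoke on d9⟧ = {d1, d6, d9}.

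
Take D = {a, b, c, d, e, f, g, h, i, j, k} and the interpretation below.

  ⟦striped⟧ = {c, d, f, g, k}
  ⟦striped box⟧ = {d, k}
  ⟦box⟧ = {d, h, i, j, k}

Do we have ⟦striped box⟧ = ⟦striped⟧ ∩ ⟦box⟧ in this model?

yes

⟦striped⟧ ∩ ⟦box⟧ = {c, d, f, g, k} ∩ {d, h, i, j, k} = {d, k}
Observed ⟦striped box⟧ = {d, k}.
These coincide, so the modifier is intersective here.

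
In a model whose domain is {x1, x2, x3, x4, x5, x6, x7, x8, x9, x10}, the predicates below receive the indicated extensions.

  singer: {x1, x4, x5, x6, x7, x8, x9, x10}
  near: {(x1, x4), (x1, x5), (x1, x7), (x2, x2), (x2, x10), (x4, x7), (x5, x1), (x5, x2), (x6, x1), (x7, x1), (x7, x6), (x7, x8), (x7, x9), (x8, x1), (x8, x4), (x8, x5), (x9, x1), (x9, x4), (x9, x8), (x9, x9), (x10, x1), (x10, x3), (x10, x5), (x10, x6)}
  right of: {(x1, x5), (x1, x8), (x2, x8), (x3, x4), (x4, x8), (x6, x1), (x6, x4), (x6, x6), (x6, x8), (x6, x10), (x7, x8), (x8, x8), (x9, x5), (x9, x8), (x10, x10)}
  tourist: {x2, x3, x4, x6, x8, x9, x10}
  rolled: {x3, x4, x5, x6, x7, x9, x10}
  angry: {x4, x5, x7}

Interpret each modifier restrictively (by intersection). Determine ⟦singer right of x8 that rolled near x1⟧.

⟦right of x8⟧ = {x : ⟨x, x8⟩ ∈ ⟦right of⟧} = {x1, x2, x4, x6, x7, x8, x9}
⟦that rolled⟧ = ⟦rolled⟧ = {x3, x4, x5, x6, x7, x9, x10}
⟦near x1⟧ = {x : ⟨x, x1⟩ ∈ ⟦near⟧} = {x5, x6, x7, x8, x9, x10}
⟦singer⟧ = {x1, x4, x5, x6, x7, x8, x9, x10}
… ∩ ⟦right of x8⟧ = {x1, x4, x5, x6, x7, x8, x9, x10} ∩ {x1, x2, x4, x6, x7, x8, x9} = {x1, x4, x6, x7, x8, x9}
… ∩ ⟦that rolled⟧ = {x1, x4, x6, x7, x8, x9} ∩ {x3, x4, x5, x6, x7, x9, x10} = {x4, x6, x7, x9}
… ∩ ⟦near x1⟧ = {x4, x6, x7, x9} ∩ {x5, x6, x7, x8, x9, x10} = {x6, x7, x9}
So ⟦singer right of x8 that rolled near x1⟧ = {x6, x7, x9}.

{x6, x7, x9}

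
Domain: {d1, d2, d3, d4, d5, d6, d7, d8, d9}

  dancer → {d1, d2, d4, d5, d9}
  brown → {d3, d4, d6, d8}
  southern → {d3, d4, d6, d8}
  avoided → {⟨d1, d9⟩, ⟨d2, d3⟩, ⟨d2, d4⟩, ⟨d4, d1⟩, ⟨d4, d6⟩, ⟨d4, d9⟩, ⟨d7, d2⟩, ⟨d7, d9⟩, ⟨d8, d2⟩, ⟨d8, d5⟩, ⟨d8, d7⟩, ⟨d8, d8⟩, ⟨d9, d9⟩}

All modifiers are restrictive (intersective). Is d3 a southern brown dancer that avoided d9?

⟦that avoided d9⟧ = {x : ⟨x, d9⟩ ∈ ⟦avoided⟧} = {d1, d4, d7, d9}
⟦dancer⟧ = {d1, d2, d4, d5, d9}
… ∩ ⟦that avoided d9⟧ = {d1, d2, d4, d5, d9} ∩ {d1, d4, d7, d9} = {d1, d4, d9}
… ∩ ⟦southern⟧ = {d1, d4, d9} ∩ {d3, d4, d6, d8} = {d4}
… ∩ ⟦brown⟧ = {d4} ∩ {d3, d4, d6, d8} = {d4}
⟦southern brown dancer that avoided d9⟧ = {d4}; d3 ∉ this set.

no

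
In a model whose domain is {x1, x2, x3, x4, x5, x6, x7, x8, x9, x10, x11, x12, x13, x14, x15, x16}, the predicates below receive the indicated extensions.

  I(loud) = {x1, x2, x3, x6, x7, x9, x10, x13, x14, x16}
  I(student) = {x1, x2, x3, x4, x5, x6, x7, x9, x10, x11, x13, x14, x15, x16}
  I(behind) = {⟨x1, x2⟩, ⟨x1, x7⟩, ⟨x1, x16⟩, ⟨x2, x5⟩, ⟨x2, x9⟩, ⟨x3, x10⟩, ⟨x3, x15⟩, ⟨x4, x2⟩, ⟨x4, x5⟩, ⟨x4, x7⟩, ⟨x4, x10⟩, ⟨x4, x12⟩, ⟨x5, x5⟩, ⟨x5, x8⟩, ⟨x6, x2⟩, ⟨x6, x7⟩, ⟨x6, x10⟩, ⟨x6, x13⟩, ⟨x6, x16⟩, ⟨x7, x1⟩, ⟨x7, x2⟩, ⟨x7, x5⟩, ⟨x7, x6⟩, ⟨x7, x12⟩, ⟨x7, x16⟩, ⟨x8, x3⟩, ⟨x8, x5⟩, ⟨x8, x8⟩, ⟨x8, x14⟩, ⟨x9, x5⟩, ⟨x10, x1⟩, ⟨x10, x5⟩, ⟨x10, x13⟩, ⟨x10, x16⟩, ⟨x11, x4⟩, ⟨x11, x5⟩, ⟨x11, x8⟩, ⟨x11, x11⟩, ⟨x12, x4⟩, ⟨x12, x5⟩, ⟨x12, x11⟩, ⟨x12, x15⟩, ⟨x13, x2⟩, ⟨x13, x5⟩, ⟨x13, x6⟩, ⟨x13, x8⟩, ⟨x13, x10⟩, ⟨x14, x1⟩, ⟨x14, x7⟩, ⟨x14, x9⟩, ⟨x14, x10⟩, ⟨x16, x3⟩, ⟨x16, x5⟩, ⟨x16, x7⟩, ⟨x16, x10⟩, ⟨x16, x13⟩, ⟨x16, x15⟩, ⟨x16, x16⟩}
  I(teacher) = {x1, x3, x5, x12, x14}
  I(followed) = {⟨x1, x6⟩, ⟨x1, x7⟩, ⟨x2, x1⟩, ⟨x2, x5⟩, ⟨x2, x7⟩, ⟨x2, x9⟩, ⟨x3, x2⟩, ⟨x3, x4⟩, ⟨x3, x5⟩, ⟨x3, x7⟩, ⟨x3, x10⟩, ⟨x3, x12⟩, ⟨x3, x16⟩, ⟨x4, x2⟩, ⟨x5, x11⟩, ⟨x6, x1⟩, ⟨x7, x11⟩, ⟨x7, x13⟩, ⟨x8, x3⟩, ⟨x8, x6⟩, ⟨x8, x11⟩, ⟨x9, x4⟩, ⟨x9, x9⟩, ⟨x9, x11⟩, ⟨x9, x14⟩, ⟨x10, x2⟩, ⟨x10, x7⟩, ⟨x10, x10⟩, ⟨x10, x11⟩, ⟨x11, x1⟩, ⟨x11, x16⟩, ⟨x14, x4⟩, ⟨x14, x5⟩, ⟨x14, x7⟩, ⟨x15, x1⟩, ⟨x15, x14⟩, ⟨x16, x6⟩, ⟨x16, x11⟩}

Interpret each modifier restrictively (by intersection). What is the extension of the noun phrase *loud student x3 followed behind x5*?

⟦x3 followed⟧ = {x : ⟨x3, x⟩ ∈ ⟦followed⟧} = {x2, x4, x5, x7, x10, x12, x16}
⟦behind x5⟧ = {x : ⟨x, x5⟩ ∈ ⟦behind⟧} = {x2, x4, x5, x7, x8, x9, x10, x11, x12, x13, x16}
⟦student⟧ = {x1, x2, x3, x4, x5, x6, x7, x9, x10, x11, x13, x14, x15, x16}
… ∩ ⟦x3 followed⟧ = {x1, x2, x3, x4, x5, x6, x7, x9, x10, x11, x13, x14, x15, x16} ∩ {x2, x4, x5, x7, x10, x12, x16} = {x2, x4, x5, x7, x10, x16}
… ∩ ⟦behind x5⟧ = {x2, x4, x5, x7, x10, x16} ∩ {x2, x4, x5, x7, x8, x9, x10, x11, x12, x13, x16} = {x2, x4, x5, x7, x10, x16}
… ∩ ⟦loud⟧ = {x2, x4, x5, x7, x10, x16} ∩ {x1, x2, x3, x6, x7, x9, x10, x13, x14, x16} = {x2, x7, x10, x16}
So ⟦loud student x3 followed behind x5⟧ = {x2, x7, x10, x16}.

{x2, x7, x10, x16}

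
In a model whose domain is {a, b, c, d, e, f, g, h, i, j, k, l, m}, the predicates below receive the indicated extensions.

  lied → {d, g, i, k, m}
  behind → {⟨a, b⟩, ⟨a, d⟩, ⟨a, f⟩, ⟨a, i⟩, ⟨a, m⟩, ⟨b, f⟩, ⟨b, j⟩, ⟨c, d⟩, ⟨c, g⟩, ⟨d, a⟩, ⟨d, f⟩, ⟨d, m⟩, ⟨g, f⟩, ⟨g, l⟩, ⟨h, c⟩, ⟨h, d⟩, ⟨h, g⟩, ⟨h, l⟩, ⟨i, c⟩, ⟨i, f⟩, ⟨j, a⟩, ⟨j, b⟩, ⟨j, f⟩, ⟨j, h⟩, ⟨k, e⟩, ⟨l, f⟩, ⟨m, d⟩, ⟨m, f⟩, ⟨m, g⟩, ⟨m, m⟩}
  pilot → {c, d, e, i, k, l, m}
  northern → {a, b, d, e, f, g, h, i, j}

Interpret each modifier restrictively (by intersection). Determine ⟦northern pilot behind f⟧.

{d, i}

⟦behind f⟧ = {x : ⟨x, f⟩ ∈ ⟦behind⟧} = {a, b, d, g, i, j, l, m}
⟦pilot⟧ = {c, d, e, i, k, l, m}
… ∩ ⟦behind f⟧ = {c, d, e, i, k, l, m} ∩ {a, b, d, g, i, j, l, m} = {d, i, l, m}
… ∩ ⟦northern⟧ = {d, i, l, m} ∩ {a, b, d, e, f, g, h, i, j} = {d, i}
So ⟦northern pilot behind f⟧ = {d, i}.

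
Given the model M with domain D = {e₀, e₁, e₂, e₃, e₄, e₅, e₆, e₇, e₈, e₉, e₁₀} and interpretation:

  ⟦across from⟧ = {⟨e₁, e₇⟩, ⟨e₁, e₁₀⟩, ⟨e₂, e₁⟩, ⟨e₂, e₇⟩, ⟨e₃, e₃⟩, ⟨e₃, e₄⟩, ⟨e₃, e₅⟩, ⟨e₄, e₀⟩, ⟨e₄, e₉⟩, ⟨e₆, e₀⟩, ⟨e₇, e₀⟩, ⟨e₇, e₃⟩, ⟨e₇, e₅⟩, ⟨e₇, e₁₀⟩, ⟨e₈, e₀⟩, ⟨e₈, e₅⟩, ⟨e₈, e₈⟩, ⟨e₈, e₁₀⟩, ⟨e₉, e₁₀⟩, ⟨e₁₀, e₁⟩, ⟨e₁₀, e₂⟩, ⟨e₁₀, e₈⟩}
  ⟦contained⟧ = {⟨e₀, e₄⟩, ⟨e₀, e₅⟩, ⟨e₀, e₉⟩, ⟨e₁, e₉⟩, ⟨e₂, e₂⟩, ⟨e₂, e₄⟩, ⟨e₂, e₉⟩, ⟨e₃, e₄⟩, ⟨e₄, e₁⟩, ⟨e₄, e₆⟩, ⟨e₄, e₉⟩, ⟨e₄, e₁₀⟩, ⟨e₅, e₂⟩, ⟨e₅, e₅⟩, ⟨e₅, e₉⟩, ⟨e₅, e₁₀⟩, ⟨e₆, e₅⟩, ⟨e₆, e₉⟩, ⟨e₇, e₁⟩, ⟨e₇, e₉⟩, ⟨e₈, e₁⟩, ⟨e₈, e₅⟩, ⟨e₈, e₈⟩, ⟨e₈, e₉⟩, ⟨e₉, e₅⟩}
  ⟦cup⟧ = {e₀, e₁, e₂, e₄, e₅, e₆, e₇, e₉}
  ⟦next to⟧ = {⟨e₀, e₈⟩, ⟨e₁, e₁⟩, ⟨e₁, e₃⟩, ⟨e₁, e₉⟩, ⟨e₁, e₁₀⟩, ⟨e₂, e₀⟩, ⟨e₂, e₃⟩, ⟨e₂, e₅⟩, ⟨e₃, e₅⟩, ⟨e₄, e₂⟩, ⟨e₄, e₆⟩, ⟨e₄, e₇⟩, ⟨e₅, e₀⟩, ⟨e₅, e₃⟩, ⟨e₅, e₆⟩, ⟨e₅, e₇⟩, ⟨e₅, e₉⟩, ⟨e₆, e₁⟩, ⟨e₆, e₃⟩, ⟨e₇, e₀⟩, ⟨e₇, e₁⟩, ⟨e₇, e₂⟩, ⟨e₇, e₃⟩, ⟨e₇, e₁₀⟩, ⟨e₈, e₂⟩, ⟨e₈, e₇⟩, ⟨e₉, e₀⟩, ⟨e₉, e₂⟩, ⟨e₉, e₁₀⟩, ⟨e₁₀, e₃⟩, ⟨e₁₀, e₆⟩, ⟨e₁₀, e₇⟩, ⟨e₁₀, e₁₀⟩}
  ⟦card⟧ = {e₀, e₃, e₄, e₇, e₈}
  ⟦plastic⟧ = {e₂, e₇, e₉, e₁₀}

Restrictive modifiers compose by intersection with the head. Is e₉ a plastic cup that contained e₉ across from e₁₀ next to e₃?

⟦that contained e₉⟧ = {x : ⟨x, e₉⟩ ∈ ⟦contained⟧} = {e₀, e₁, e₂, e₄, e₅, e₆, e₇, e₈}
⟦across from e₁₀⟧ = {x : ⟨x, e₁₀⟩ ∈ ⟦across from⟧} = {e₁, e₇, e₈, e₉}
⟦next to e₃⟧ = {x : ⟨x, e₃⟩ ∈ ⟦next to⟧} = {e₁, e₂, e₅, e₆, e₇, e₁₀}
⟦cup⟧ = {e₀, e₁, e₂, e₄, e₅, e₆, e₇, e₉}
… ∩ ⟦that contained e₉⟧ = {e₀, e₁, e₂, e₄, e₅, e₆, e₇, e₉} ∩ {e₀, e₁, e₂, e₄, e₅, e₆, e₇, e₈} = {e₀, e₁, e₂, e₄, e₅, e₆, e₇}
… ∩ ⟦across from e₁₀⟧ = {e₀, e₁, e₂, e₄, e₅, e₆, e₇} ∩ {e₁, e₇, e₈, e₉} = {e₁, e₇}
… ∩ ⟦next to e₃⟧ = {e₁, e₇} ∩ {e₁, e₂, e₅, e₆, e₇, e₁₀} = {e₁, e₇}
… ∩ ⟦plastic⟧ = {e₁, e₇} ∩ {e₂, e₇, e₉, e₁₀} = {e₇}
⟦plastic cup that contained e₉ across from e₁₀ next to e₃⟧ = {e₇}; e₉ ∉ this set.

no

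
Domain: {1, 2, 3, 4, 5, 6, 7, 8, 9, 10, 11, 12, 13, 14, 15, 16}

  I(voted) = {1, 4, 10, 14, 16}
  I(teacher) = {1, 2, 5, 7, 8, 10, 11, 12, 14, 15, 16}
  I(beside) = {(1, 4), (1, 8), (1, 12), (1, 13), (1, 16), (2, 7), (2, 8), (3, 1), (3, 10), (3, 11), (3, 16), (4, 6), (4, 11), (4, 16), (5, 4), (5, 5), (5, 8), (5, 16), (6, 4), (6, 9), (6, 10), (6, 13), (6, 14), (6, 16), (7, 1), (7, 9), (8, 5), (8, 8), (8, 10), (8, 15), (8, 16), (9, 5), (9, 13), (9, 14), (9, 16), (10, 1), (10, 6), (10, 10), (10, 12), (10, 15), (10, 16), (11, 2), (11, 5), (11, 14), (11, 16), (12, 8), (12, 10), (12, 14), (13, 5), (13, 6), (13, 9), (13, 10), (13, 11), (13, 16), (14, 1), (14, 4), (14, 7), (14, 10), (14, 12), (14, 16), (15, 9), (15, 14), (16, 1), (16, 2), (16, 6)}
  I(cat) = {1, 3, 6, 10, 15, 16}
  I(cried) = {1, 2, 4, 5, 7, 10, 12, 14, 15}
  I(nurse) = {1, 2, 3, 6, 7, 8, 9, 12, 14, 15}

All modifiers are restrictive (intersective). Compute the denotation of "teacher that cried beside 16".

⟦that cried⟧ = ⟦cried⟧ = {1, 2, 4, 5, 7, 10, 12, 14, 15}
⟦beside 16⟧ = {x : ⟨x, 16⟩ ∈ ⟦beside⟧} = {1, 3, 4, 5, 6, 8, 9, 10, 11, 13, 14}
⟦teacher⟧ = {1, 2, 5, 7, 8, 10, 11, 12, 14, 15, 16}
… ∩ ⟦that cried⟧ = {1, 2, 5, 7, 8, 10, 11, 12, 14, 15, 16} ∩ {1, 2, 4, 5, 7, 10, 12, 14, 15} = {1, 2, 5, 7, 10, 12, 14, 15}
… ∩ ⟦beside 16⟧ = {1, 2, 5, 7, 10, 12, 14, 15} ∩ {1, 3, 4, 5, 6, 8, 9, 10, 11, 13, 14} = {1, 5, 10, 14}
So ⟦teacher that cried beside 16⟧ = {1, 5, 10, 14}.

{1, 5, 10, 14}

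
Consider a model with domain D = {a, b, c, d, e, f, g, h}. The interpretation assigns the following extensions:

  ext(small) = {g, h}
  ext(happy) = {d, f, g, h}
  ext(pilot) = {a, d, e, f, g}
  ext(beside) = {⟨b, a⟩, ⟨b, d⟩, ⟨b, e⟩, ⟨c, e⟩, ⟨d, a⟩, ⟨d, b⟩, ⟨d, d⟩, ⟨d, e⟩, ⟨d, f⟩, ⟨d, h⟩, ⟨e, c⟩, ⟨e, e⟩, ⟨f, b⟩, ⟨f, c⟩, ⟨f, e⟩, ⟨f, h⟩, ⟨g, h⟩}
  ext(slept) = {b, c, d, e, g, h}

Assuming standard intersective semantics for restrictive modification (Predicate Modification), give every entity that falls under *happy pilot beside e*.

⟦beside e⟧ = {x : ⟨x, e⟩ ∈ ⟦beside⟧} = {b, c, d, e, f}
⟦pilot⟧ = {a, d, e, f, g}
… ∩ ⟦beside e⟧ = {a, d, e, f, g} ∩ {b, c, d, e, f} = {d, e, f}
… ∩ ⟦happy⟧ = {d, e, f} ∩ {d, f, g, h} = {d, f}
So ⟦happy pilot beside e⟧ = {d, f}.

{d, f}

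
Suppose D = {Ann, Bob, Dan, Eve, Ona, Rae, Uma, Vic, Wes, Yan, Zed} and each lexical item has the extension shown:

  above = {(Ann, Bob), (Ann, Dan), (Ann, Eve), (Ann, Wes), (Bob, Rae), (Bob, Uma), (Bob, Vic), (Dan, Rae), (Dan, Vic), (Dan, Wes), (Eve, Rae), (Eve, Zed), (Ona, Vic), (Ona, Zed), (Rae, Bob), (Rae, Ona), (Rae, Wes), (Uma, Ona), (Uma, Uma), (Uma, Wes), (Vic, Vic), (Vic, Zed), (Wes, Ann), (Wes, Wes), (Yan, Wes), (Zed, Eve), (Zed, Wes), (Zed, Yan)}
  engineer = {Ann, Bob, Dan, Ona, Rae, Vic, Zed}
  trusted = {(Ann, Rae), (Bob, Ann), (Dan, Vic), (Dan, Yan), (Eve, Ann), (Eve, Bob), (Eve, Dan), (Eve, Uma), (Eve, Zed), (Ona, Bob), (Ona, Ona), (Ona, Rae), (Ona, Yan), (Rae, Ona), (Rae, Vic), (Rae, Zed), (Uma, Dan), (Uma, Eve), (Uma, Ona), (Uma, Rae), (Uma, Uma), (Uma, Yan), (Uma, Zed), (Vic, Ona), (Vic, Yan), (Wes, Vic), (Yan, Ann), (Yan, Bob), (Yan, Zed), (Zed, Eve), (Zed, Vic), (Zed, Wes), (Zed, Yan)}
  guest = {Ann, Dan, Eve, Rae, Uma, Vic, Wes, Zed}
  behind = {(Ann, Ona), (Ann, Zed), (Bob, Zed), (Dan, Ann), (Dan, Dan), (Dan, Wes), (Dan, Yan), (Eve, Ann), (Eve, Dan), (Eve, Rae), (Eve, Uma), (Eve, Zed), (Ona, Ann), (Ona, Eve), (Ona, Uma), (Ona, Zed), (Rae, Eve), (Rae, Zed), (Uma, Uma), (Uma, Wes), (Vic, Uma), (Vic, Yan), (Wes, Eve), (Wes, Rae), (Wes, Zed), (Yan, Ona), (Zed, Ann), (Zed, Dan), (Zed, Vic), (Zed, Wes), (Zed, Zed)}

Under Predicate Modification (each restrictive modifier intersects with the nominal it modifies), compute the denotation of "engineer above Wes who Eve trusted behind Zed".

{Ann, Zed}

⟦above Wes⟧ = {x : ⟨x, Wes⟩ ∈ ⟦above⟧} = {Ann, Dan, Rae, Uma, Wes, Yan, Zed}
⟦who Eve trusted⟧ = {x : ⟨Eve, x⟩ ∈ ⟦trusted⟧} = {Ann, Bob, Dan, Uma, Zed}
⟦behind Zed⟧ = {x : ⟨x, Zed⟩ ∈ ⟦behind⟧} = {Ann, Bob, Eve, Ona, Rae, Wes, Zed}
⟦engineer⟧ = {Ann, Bob, Dan, Ona, Rae, Vic, Zed}
… ∩ ⟦above Wes⟧ = {Ann, Bob, Dan, Ona, Rae, Vic, Zed} ∩ {Ann, Dan, Rae, Uma, Wes, Yan, Zed} = {Ann, Dan, Rae, Zed}
… ∩ ⟦who Eve trusted⟧ = {Ann, Dan, Rae, Zed} ∩ {Ann, Bob, Dan, Uma, Zed} = {Ann, Dan, Zed}
… ∩ ⟦behind Zed⟧ = {Ann, Dan, Zed} ∩ {Ann, Bob, Eve, Ona, Rae, Wes, Zed} = {Ann, Zed}
So ⟦engineer above Wes who Eve trusted behind Zed⟧ = {Ann, Zed}.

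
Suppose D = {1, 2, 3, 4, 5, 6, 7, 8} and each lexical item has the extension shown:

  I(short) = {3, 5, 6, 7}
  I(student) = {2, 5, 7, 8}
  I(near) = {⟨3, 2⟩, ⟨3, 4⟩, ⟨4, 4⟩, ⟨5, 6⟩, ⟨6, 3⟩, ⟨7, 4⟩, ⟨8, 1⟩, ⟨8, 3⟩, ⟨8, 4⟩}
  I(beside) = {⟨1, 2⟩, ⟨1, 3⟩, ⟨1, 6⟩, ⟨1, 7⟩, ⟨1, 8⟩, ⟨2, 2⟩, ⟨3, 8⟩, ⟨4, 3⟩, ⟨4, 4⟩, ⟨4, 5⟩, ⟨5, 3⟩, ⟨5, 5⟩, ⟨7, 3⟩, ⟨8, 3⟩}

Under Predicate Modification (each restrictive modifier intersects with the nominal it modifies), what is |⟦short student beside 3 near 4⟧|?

⟦beside 3⟧ = {x : ⟨x, 3⟩ ∈ ⟦beside⟧} = {1, 4, 5, 7, 8}
⟦near 4⟧ = {x : ⟨x, 4⟩ ∈ ⟦near⟧} = {3, 4, 7, 8}
⟦student⟧ = {2, 5, 7, 8}
… ∩ ⟦beside 3⟧ = {2, 5, 7, 8} ∩ {1, 4, 5, 7, 8} = {5, 7, 8}
… ∩ ⟦near 4⟧ = {5, 7, 8} ∩ {3, 4, 7, 8} = {7, 8}
… ∩ ⟦short⟧ = {7, 8} ∩ {3, 5, 6, 7} = {7}
⟦short student beside 3 near 4⟧ = {7}, so the cardinality is 1.

1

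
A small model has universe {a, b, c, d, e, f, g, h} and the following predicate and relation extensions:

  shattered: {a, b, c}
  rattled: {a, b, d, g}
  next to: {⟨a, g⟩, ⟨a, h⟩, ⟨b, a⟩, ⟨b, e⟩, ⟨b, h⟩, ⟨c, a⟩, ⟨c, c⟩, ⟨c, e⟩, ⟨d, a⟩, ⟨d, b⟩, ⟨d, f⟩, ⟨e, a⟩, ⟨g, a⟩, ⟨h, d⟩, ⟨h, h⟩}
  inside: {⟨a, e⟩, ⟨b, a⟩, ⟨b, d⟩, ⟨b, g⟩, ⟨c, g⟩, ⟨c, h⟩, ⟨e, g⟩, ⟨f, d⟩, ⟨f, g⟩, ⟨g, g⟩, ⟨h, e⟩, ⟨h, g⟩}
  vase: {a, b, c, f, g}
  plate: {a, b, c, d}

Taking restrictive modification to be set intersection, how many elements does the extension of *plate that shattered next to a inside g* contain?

2

⟦that shattered⟧ = ⟦shattered⟧ = {a, b, c}
⟦next to a⟧ = {x : ⟨x, a⟩ ∈ ⟦next to⟧} = {b, c, d, e, g}
⟦inside g⟧ = {x : ⟨x, g⟩ ∈ ⟦inside⟧} = {b, c, e, f, g, h}
⟦plate⟧ = {a, b, c, d}
… ∩ ⟦that shattered⟧ = {a, b, c, d} ∩ {a, b, c} = {a, b, c}
… ∩ ⟦next to a⟧ = {a, b, c} ∩ {b, c, d, e, g} = {b, c}
… ∩ ⟦inside g⟧ = {b, c} ∩ {b, c, e, f, g, h} = {b, c}
⟦plate that shattered next to a inside g⟧ = {b, c}, so the cardinality is 2.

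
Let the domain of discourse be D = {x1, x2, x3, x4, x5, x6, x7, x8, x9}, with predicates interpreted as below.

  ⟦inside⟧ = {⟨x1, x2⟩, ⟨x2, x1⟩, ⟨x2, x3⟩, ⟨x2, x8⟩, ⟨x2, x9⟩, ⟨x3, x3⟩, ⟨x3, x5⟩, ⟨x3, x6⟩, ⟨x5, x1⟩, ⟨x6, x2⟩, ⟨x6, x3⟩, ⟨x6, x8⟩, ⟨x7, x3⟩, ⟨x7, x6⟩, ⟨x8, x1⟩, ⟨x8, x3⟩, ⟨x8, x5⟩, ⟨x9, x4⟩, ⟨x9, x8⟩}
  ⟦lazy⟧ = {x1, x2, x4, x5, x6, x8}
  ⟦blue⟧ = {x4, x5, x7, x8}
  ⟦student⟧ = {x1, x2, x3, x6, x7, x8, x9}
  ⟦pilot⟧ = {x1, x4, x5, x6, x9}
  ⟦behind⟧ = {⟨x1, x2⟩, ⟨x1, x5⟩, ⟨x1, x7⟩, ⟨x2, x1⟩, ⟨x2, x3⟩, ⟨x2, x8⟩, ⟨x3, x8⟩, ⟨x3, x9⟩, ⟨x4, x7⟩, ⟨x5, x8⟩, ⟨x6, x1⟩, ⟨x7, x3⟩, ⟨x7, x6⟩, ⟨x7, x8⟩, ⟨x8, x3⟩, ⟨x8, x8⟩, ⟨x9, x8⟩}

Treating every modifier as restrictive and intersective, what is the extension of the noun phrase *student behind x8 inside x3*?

⟦behind x8⟧ = {x : ⟨x, x8⟩ ∈ ⟦behind⟧} = {x2, x3, x5, x7, x8, x9}
⟦inside x3⟧ = {x : ⟨x, x3⟩ ∈ ⟦inside⟧} = {x2, x3, x6, x7, x8}
⟦student⟧ = {x1, x2, x3, x6, x7, x8, x9}
… ∩ ⟦behind x8⟧ = {x1, x2, x3, x6, x7, x8, x9} ∩ {x2, x3, x5, x7, x8, x9} = {x2, x3, x7, x8, x9}
… ∩ ⟦inside x3⟧ = {x2, x3, x7, x8, x9} ∩ {x2, x3, x6, x7, x8} = {x2, x3, x7, x8}
So ⟦student behind x8 inside x3⟧ = {x2, x3, x7, x8}.

{x2, x3, x7, x8}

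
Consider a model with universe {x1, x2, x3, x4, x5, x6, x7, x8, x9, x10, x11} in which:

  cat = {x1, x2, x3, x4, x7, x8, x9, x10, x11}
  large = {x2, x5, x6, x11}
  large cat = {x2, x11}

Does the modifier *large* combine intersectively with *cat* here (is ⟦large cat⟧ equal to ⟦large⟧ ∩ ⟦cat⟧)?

yes

⟦large⟧ ∩ ⟦cat⟧ = {x2, x5, x6, x11} ∩ {x1, x2, x3, x4, x7, x8, x9, x10, x11} = {x2, x11}
Observed ⟦large cat⟧ = {x2, x11}.
These coincide, so the modifier is intersective here.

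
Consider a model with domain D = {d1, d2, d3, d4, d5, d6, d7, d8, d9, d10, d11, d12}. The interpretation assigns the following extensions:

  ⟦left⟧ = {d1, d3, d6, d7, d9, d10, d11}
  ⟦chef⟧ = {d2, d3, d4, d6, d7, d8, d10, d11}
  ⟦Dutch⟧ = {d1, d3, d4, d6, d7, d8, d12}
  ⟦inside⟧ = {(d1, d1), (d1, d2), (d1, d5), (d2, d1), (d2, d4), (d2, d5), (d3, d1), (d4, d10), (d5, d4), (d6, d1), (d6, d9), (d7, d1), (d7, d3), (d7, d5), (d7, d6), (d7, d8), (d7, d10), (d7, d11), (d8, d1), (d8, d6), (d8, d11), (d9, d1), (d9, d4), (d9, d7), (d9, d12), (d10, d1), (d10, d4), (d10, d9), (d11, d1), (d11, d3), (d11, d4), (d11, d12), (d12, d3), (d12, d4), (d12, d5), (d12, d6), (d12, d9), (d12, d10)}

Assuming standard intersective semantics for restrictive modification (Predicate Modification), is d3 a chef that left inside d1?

⟦that left⟧ = ⟦left⟧ = {d1, d3, d6, d7, d9, d10, d11}
⟦inside d1⟧ = {x : ⟨x, d1⟩ ∈ ⟦inside⟧} = {d1, d2, d3, d6, d7, d8, d9, d10, d11}
⟦chef⟧ = {d2, d3, d4, d6, d7, d8, d10, d11}
… ∩ ⟦that left⟧ = {d2, d3, d4, d6, d7, d8, d10, d11} ∩ {d1, d3, d6, d7, d9, d10, d11} = {d3, d6, d7, d10, d11}
… ∩ ⟦inside d1⟧ = {d3, d6, d7, d10, d11} ∩ {d1, d2, d3, d6, d7, d8, d9, d10, d11} = {d3, d6, d7, d10, d11}
⟦chef that left inside d1⟧ = {d3, d6, d7, d10, d11}; d3 ∈ this set.

yes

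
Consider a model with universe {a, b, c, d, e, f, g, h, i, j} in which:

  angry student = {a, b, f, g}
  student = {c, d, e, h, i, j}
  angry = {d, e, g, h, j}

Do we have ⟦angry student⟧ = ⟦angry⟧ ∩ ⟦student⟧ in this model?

no

⟦angry⟧ ∩ ⟦student⟧ = {d, e, g, h, j} ∩ {c, d, e, h, i, j} = {d, e, h, j}
Observed ⟦angry student⟧ = {a, b, f, g}.
These differ, so the modifier is not intersective in this model.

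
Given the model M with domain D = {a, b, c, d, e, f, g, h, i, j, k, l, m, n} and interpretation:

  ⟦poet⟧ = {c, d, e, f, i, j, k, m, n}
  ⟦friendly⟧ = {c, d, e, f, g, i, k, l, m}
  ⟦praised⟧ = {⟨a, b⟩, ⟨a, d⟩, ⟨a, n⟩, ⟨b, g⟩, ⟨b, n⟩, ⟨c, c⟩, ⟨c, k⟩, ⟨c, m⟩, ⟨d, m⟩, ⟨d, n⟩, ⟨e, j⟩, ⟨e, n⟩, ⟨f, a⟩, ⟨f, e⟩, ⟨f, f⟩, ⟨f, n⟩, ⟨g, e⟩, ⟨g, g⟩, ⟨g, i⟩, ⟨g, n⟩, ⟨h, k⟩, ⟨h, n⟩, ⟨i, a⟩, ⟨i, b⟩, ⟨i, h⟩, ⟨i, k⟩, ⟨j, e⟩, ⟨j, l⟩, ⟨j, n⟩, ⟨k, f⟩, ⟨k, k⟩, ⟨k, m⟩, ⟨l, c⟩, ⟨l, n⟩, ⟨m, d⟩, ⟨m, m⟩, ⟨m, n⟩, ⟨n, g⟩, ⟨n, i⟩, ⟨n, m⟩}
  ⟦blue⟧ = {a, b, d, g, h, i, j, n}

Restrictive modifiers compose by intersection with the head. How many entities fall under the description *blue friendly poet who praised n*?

⟦who praised n⟧ = {x : ⟨x, n⟩ ∈ ⟦praised⟧} = {a, b, d, e, f, g, h, j, l, m}
⟦poet⟧ = {c, d, e, f, i, j, k, m, n}
… ∩ ⟦who praised n⟧ = {c, d, e, f, i, j, k, m, n} ∩ {a, b, d, e, f, g, h, j, l, m} = {d, e, f, j, m}
… ∩ ⟦blue⟧ = {d, e, f, j, m} ∩ {a, b, d, g, h, i, j, n} = {d, j}
… ∩ ⟦friendly⟧ = {d, j} ∩ {c, d, e, f, g, i, k, l, m} = {d}
⟦blue friendly poet who praised n⟧ = {d}, so the cardinality is 1.

1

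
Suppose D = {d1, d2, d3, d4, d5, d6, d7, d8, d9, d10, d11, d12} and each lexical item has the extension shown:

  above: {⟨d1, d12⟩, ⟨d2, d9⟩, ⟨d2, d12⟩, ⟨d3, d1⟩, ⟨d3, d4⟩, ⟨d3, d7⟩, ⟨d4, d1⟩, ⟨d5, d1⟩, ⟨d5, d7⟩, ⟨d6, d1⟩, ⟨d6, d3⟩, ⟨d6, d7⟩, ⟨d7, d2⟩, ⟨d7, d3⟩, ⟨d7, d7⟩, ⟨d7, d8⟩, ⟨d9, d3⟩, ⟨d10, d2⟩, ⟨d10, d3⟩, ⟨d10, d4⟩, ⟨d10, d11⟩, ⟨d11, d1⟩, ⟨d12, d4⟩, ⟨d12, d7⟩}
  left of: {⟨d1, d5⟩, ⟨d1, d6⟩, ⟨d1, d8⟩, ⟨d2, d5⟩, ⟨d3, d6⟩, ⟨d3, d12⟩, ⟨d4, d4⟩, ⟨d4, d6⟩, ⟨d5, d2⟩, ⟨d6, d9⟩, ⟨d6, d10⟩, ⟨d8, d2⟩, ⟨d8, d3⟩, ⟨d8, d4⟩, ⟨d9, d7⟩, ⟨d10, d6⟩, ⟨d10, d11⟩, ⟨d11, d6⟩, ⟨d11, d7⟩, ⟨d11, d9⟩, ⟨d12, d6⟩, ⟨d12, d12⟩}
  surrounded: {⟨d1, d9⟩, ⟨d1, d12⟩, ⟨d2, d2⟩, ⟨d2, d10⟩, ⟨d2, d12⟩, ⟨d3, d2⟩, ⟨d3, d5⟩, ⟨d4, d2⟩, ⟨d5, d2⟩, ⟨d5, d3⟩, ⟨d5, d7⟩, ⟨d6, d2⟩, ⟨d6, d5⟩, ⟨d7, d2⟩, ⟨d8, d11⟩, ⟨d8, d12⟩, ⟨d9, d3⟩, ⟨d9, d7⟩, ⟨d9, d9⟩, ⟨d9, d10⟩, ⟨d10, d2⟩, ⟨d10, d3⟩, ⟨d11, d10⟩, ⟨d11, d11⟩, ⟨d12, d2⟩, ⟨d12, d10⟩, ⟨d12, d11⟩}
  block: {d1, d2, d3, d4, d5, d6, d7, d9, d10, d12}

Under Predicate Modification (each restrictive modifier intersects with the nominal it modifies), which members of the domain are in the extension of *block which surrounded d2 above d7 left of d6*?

{d3, d12}

⟦which surrounded d2⟧ = {x : ⟨x, d2⟩ ∈ ⟦surrounded⟧} = {d2, d3, d4, d5, d6, d7, d10, d12}
⟦above d7⟧ = {x : ⟨x, d7⟩ ∈ ⟦above⟧} = {d3, d5, d6, d7, d12}
⟦left of d6⟧ = {x : ⟨x, d6⟩ ∈ ⟦left of⟧} = {d1, d3, d4, d10, d11, d12}
⟦block⟧ = {d1, d2, d3, d4, d5, d6, d7, d9, d10, d12}
… ∩ ⟦which surrounded d2⟧ = {d1, d2, d3, d4, d5, d6, d7, d9, d10, d12} ∩ {d2, d3, d4, d5, d6, d7, d10, d12} = {d2, d3, d4, d5, d6, d7, d10, d12}
… ∩ ⟦above d7⟧ = {d2, d3, d4, d5, d6, d7, d10, d12} ∩ {d3, d5, d6, d7, d12} = {d3, d5, d6, d7, d12}
… ∩ ⟦left of d6⟧ = {d3, d5, d6, d7, d12} ∩ {d1, d3, d4, d10, d11, d12} = {d3, d12}
So ⟦block which surrounded d2 above d7 left of d6⟧ = {d3, d12}.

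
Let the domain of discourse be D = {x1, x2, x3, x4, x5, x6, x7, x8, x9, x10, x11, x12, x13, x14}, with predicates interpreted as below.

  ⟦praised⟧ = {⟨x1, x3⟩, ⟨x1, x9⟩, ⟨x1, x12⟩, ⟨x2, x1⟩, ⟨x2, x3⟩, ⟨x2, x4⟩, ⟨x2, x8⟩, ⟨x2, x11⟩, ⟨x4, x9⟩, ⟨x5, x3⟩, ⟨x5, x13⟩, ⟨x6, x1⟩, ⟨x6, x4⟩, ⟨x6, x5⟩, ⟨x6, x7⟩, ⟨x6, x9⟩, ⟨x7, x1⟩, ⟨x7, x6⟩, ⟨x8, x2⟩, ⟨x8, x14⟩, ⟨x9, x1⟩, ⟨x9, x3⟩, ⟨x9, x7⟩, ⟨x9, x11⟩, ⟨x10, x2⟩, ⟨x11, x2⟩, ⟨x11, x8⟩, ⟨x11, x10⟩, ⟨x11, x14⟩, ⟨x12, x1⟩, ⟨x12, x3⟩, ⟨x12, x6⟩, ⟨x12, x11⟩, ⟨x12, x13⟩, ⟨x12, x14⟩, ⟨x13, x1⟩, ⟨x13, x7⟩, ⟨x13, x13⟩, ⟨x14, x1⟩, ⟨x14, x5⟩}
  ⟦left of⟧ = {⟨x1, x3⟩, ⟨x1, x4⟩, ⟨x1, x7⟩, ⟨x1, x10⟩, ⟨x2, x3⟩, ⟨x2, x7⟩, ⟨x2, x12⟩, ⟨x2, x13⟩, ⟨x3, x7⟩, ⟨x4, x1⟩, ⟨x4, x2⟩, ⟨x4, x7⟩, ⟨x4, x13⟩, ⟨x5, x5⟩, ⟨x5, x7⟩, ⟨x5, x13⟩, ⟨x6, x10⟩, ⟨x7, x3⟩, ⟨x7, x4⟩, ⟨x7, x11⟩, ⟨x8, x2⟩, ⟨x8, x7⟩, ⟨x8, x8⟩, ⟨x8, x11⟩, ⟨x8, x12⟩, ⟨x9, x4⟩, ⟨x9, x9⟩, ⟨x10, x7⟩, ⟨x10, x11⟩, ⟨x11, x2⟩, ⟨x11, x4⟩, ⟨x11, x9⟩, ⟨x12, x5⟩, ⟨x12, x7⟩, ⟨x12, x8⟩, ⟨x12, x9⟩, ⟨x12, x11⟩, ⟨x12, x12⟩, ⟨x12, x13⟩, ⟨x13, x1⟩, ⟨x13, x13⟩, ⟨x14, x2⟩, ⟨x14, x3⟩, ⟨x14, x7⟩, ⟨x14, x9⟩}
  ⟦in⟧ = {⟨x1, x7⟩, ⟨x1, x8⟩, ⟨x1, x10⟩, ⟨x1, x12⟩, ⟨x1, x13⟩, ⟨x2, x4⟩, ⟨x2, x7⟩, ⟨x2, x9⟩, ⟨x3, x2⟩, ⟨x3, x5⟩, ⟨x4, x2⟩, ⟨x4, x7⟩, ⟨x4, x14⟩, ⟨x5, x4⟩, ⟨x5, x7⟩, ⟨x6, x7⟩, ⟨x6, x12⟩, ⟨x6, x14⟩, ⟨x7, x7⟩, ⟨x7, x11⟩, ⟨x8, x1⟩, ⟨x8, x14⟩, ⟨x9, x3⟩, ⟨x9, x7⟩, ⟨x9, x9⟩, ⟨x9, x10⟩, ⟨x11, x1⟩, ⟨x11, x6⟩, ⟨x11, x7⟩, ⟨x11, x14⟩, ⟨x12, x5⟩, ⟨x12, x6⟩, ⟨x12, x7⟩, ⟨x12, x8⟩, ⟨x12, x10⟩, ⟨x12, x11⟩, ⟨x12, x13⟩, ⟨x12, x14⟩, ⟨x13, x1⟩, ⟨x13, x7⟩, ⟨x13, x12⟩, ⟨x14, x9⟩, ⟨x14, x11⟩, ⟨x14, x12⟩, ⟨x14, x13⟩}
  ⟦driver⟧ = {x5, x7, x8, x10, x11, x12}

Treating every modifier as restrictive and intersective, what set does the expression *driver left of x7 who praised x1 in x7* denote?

⟦left of x7⟧ = {x : ⟨x, x7⟩ ∈ ⟦left of⟧} = {x1, x2, x3, x4, x5, x8, x10, x12, x14}
⟦who praised x1⟧ = {x : ⟨x, x1⟩ ∈ ⟦praised⟧} = {x2, x6, x7, x9, x12, x13, x14}
⟦in x7⟧ = {x : ⟨x, x7⟩ ∈ ⟦in⟧} = {x1, x2, x4, x5, x6, x7, x9, x11, x12, x13}
⟦driver⟧ = {x5, x7, x8, x10, x11, x12}
… ∩ ⟦left of x7⟧ = {x5, x7, x8, x10, x11, x12} ∩ {x1, x2, x3, x4, x5, x8, x10, x12, x14} = {x5, x8, x10, x12}
… ∩ ⟦who praised x1⟧ = {x5, x8, x10, x12} ∩ {x2, x6, x7, x9, x12, x13, x14} = {x12}
… ∩ ⟦in x7⟧ = {x12} ∩ {x1, x2, x4, x5, x6, x7, x9, x11, x12, x13} = {x12}
So ⟦driver left of x7 who praised x1 in x7⟧ = {x12}.

{x12}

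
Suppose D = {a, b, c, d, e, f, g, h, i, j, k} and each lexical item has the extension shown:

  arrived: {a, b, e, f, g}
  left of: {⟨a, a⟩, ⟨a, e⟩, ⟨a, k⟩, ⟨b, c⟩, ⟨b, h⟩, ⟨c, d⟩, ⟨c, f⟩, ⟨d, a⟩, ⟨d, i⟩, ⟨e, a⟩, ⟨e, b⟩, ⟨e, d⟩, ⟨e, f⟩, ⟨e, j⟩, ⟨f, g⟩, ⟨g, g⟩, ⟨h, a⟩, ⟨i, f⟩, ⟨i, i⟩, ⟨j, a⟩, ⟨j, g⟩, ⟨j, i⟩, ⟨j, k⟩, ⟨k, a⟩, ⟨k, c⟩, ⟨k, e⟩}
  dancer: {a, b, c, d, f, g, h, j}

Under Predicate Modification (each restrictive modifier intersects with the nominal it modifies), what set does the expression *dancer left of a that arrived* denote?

{a}

⟦left of a⟧ = {x : ⟨x, a⟩ ∈ ⟦left of⟧} = {a, d, e, h, j, k}
⟦that arrived⟧ = ⟦arrived⟧ = {a, b, e, f, g}
⟦dancer⟧ = {a, b, c, d, f, g, h, j}
… ∩ ⟦left of a⟧ = {a, b, c, d, f, g, h, j} ∩ {a, d, e, h, j, k} = {a, d, h, j}
… ∩ ⟦that arrived⟧ = {a, d, h, j} ∩ {a, b, e, f, g} = {a}
So ⟦dancer left of a that arrived⟧ = {a}.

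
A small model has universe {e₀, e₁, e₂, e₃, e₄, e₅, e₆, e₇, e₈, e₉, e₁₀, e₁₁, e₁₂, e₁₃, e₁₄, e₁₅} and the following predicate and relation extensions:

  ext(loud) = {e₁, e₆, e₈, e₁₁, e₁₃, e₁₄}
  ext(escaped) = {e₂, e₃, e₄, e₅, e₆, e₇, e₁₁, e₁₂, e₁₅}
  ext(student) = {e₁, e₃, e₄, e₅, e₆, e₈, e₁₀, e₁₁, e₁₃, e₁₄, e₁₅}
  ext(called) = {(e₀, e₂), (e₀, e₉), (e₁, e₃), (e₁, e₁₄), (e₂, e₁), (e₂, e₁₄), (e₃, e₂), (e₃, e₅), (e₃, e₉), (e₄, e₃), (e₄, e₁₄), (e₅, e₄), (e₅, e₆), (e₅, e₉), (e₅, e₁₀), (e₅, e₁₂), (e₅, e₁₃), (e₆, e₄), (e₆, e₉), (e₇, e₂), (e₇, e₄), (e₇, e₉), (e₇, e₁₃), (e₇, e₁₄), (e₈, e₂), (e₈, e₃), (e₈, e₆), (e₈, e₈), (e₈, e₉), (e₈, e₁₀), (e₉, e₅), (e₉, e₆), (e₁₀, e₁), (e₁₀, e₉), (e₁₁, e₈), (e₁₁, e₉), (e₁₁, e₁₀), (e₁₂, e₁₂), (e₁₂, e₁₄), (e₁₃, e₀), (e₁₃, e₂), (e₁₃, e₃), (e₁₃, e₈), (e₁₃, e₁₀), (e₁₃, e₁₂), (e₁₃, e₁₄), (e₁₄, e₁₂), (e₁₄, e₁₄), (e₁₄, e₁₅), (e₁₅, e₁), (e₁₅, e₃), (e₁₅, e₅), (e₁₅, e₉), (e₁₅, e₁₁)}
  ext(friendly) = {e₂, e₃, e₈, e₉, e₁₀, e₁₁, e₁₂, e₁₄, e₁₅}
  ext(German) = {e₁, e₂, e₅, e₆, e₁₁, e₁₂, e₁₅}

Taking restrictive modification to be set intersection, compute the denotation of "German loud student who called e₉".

⟦who called e₉⟧ = {x : ⟨x, e₉⟩ ∈ ⟦called⟧} = {e₀, e₃, e₅, e₆, e₇, e₈, e₁₀, e₁₁, e₁₅}
⟦student⟧ = {e₁, e₃, e₄, e₅, e₆, e₈, e₁₀, e₁₁, e₁₃, e₁₄, e₁₅}
… ∩ ⟦who called e₉⟧ = {e₁, e₃, e₄, e₅, e₆, e₈, e₁₀, e₁₁, e₁₃, e₁₄, e₁₅} ∩ {e₀, e₃, e₅, e₆, e₇, e₈, e₁₀, e₁₁, e₁₅} = {e₃, e₅, e₆, e₈, e₁₀, e₁₁, e₁₅}
… ∩ ⟦German⟧ = {e₃, e₅, e₆, e₈, e₁₀, e₁₁, e₁₅} ∩ {e₁, e₂, e₅, e₆, e₁₁, e₁₂, e₁₅} = {e₅, e₆, e₁₁, e₁₅}
… ∩ ⟦loud⟧ = {e₅, e₆, e₁₁, e₁₅} ∩ {e₁, e₆, e₈, e₁₁, e₁₃, e₁₄} = {e₆, e₁₁}
So ⟦German loud student who called e₉⟧ = {e₆, e₁₁}.

{e₆, e₁₁}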